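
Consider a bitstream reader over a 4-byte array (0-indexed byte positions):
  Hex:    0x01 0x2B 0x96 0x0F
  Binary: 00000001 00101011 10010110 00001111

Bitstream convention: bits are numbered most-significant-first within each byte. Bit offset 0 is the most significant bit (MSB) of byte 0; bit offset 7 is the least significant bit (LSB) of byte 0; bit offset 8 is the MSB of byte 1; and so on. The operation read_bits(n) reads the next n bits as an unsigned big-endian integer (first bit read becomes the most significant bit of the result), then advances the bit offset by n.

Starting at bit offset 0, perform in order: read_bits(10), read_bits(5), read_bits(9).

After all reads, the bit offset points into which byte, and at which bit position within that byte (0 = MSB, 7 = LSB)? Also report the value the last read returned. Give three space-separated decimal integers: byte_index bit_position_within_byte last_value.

Answer: 3 0 406

Derivation:
Read 1: bits[0:10] width=10 -> value=4 (bin 0000000100); offset now 10 = byte 1 bit 2; 22 bits remain
Read 2: bits[10:15] width=5 -> value=21 (bin 10101); offset now 15 = byte 1 bit 7; 17 bits remain
Read 3: bits[15:24] width=9 -> value=406 (bin 110010110); offset now 24 = byte 3 bit 0; 8 bits remain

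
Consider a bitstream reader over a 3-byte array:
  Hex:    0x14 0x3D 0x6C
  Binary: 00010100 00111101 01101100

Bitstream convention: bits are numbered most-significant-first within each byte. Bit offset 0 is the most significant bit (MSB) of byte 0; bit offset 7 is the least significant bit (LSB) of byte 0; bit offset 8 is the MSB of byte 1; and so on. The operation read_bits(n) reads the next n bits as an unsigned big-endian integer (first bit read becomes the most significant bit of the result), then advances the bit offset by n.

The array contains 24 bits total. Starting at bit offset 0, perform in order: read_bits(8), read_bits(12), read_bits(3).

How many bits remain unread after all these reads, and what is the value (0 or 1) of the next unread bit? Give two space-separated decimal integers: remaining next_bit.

Read 1: bits[0:8] width=8 -> value=20 (bin 00010100); offset now 8 = byte 1 bit 0; 16 bits remain
Read 2: bits[8:20] width=12 -> value=982 (bin 001111010110); offset now 20 = byte 2 bit 4; 4 bits remain
Read 3: bits[20:23] width=3 -> value=6 (bin 110); offset now 23 = byte 2 bit 7; 1 bits remain

Answer: 1 0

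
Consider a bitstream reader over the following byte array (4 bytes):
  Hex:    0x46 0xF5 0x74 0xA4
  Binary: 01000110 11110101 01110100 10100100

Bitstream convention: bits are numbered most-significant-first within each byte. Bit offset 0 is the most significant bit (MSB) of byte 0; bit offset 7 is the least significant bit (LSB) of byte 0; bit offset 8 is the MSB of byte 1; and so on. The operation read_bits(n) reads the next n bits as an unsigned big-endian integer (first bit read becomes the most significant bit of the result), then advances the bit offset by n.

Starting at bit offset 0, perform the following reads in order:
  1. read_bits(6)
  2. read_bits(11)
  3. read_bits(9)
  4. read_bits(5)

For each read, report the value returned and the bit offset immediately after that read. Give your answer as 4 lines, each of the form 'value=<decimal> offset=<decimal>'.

Answer: value=17 offset=6
value=1514 offset=17
value=466 offset=26
value=18 offset=31

Derivation:
Read 1: bits[0:6] width=6 -> value=17 (bin 010001); offset now 6 = byte 0 bit 6; 26 bits remain
Read 2: bits[6:17] width=11 -> value=1514 (bin 10111101010); offset now 17 = byte 2 bit 1; 15 bits remain
Read 3: bits[17:26] width=9 -> value=466 (bin 111010010); offset now 26 = byte 3 bit 2; 6 bits remain
Read 4: bits[26:31] width=5 -> value=18 (bin 10010); offset now 31 = byte 3 bit 7; 1 bits remain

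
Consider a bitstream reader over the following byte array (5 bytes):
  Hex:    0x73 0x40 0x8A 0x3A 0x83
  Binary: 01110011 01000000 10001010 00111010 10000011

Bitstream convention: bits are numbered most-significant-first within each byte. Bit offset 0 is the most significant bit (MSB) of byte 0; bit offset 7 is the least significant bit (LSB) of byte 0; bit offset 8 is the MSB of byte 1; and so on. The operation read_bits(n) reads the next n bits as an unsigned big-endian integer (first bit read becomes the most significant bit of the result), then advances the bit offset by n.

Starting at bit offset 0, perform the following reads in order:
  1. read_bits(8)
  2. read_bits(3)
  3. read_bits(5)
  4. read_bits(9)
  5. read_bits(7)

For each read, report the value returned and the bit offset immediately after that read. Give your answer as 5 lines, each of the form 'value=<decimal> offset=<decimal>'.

Read 1: bits[0:8] width=8 -> value=115 (bin 01110011); offset now 8 = byte 1 bit 0; 32 bits remain
Read 2: bits[8:11] width=3 -> value=2 (bin 010); offset now 11 = byte 1 bit 3; 29 bits remain
Read 3: bits[11:16] width=5 -> value=0 (bin 00000); offset now 16 = byte 2 bit 0; 24 bits remain
Read 4: bits[16:25] width=9 -> value=276 (bin 100010100); offset now 25 = byte 3 bit 1; 15 bits remain
Read 5: bits[25:32] width=7 -> value=58 (bin 0111010); offset now 32 = byte 4 bit 0; 8 bits remain

Answer: value=115 offset=8
value=2 offset=11
value=0 offset=16
value=276 offset=25
value=58 offset=32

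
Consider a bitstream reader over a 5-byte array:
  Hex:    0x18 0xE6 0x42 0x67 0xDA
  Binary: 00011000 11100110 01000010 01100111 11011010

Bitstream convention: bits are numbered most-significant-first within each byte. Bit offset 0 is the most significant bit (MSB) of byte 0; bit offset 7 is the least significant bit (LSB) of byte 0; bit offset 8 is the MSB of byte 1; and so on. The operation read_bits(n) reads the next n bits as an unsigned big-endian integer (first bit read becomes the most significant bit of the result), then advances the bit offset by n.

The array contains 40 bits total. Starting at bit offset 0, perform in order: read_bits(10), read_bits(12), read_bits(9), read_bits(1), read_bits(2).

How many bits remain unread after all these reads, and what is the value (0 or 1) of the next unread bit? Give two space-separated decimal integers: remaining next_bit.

Read 1: bits[0:10] width=10 -> value=99 (bin 0001100011); offset now 10 = byte 1 bit 2; 30 bits remain
Read 2: bits[10:22] width=12 -> value=2448 (bin 100110010000); offset now 22 = byte 2 bit 6; 18 bits remain
Read 3: bits[22:31] width=9 -> value=307 (bin 100110011); offset now 31 = byte 3 bit 7; 9 bits remain
Read 4: bits[31:32] width=1 -> value=1 (bin 1); offset now 32 = byte 4 bit 0; 8 bits remain
Read 5: bits[32:34] width=2 -> value=3 (bin 11); offset now 34 = byte 4 bit 2; 6 bits remain

Answer: 6 0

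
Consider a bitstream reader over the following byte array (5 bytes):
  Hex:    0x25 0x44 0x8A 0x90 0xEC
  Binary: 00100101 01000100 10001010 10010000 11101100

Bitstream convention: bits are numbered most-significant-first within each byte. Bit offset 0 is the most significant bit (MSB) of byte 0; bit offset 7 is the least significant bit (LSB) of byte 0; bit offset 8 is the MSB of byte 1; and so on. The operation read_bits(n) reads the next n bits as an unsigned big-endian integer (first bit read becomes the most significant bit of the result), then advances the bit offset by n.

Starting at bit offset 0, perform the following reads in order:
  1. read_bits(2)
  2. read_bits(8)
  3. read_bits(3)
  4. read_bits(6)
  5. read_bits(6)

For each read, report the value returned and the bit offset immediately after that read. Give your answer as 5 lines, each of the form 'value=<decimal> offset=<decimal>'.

Answer: value=0 offset=2
value=149 offset=10
value=0 offset=13
value=36 offset=19
value=21 offset=25

Derivation:
Read 1: bits[0:2] width=2 -> value=0 (bin 00); offset now 2 = byte 0 bit 2; 38 bits remain
Read 2: bits[2:10] width=8 -> value=149 (bin 10010101); offset now 10 = byte 1 bit 2; 30 bits remain
Read 3: bits[10:13] width=3 -> value=0 (bin 000); offset now 13 = byte 1 bit 5; 27 bits remain
Read 4: bits[13:19] width=6 -> value=36 (bin 100100); offset now 19 = byte 2 bit 3; 21 bits remain
Read 5: bits[19:25] width=6 -> value=21 (bin 010101); offset now 25 = byte 3 bit 1; 15 bits remain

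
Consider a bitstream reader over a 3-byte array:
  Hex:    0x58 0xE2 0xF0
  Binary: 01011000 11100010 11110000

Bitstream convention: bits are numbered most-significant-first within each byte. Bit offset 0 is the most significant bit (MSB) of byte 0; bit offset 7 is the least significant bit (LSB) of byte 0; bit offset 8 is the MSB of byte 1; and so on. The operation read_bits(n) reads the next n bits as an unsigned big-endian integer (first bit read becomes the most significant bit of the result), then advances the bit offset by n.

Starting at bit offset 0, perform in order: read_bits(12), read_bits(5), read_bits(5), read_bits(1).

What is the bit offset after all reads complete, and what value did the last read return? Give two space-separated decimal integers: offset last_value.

Read 1: bits[0:12] width=12 -> value=1422 (bin 010110001110); offset now 12 = byte 1 bit 4; 12 bits remain
Read 2: bits[12:17] width=5 -> value=5 (bin 00101); offset now 17 = byte 2 bit 1; 7 bits remain
Read 3: bits[17:22] width=5 -> value=28 (bin 11100); offset now 22 = byte 2 bit 6; 2 bits remain
Read 4: bits[22:23] width=1 -> value=0 (bin 0); offset now 23 = byte 2 bit 7; 1 bits remain

Answer: 23 0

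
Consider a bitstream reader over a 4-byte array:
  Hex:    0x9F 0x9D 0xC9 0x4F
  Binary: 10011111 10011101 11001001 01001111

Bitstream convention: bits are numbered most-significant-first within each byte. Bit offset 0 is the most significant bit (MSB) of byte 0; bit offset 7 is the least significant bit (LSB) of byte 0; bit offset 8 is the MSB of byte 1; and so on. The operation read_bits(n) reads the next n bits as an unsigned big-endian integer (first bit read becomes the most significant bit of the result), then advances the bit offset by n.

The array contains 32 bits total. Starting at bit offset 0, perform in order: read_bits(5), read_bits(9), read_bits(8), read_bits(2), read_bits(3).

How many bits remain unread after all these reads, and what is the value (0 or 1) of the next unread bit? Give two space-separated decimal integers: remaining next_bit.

Answer: 5 0

Derivation:
Read 1: bits[0:5] width=5 -> value=19 (bin 10011); offset now 5 = byte 0 bit 5; 27 bits remain
Read 2: bits[5:14] width=9 -> value=487 (bin 111100111); offset now 14 = byte 1 bit 6; 18 bits remain
Read 3: bits[14:22] width=8 -> value=114 (bin 01110010); offset now 22 = byte 2 bit 6; 10 bits remain
Read 4: bits[22:24] width=2 -> value=1 (bin 01); offset now 24 = byte 3 bit 0; 8 bits remain
Read 5: bits[24:27] width=3 -> value=2 (bin 010); offset now 27 = byte 3 bit 3; 5 bits remain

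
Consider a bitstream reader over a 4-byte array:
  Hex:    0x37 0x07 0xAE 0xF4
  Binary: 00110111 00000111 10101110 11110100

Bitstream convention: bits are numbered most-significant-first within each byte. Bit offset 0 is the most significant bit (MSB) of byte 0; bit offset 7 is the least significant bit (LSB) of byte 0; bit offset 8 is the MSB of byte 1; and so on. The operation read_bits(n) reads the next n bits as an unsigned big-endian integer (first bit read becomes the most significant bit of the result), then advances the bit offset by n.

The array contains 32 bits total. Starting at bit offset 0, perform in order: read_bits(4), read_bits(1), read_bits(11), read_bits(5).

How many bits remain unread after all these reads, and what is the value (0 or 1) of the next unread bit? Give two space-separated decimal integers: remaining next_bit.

Read 1: bits[0:4] width=4 -> value=3 (bin 0011); offset now 4 = byte 0 bit 4; 28 bits remain
Read 2: bits[4:5] width=1 -> value=0 (bin 0); offset now 5 = byte 0 bit 5; 27 bits remain
Read 3: bits[5:16] width=11 -> value=1799 (bin 11100000111); offset now 16 = byte 2 bit 0; 16 bits remain
Read 4: bits[16:21] width=5 -> value=21 (bin 10101); offset now 21 = byte 2 bit 5; 11 bits remain

Answer: 11 1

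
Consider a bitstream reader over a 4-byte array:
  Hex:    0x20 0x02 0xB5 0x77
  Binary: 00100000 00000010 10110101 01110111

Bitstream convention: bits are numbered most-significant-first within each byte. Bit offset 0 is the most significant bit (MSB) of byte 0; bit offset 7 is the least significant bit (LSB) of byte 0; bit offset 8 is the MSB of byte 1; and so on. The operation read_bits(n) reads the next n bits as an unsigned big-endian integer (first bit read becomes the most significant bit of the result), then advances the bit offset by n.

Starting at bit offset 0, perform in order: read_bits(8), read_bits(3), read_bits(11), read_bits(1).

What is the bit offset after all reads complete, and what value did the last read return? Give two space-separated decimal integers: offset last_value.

Read 1: bits[0:8] width=8 -> value=32 (bin 00100000); offset now 8 = byte 1 bit 0; 24 bits remain
Read 2: bits[8:11] width=3 -> value=0 (bin 000); offset now 11 = byte 1 bit 3; 21 bits remain
Read 3: bits[11:22] width=11 -> value=173 (bin 00010101101); offset now 22 = byte 2 bit 6; 10 bits remain
Read 4: bits[22:23] width=1 -> value=0 (bin 0); offset now 23 = byte 2 bit 7; 9 bits remain

Answer: 23 0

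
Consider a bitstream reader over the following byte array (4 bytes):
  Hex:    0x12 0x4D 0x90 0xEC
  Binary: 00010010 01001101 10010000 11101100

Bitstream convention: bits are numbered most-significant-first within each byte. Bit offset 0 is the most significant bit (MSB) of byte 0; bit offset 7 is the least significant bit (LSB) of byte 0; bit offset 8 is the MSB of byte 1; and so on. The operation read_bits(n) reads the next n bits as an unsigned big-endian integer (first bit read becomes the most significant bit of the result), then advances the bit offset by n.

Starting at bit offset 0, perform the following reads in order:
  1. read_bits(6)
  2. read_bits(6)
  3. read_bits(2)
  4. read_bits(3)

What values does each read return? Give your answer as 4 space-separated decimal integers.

Read 1: bits[0:6] width=6 -> value=4 (bin 000100); offset now 6 = byte 0 bit 6; 26 bits remain
Read 2: bits[6:12] width=6 -> value=36 (bin 100100); offset now 12 = byte 1 bit 4; 20 bits remain
Read 3: bits[12:14] width=2 -> value=3 (bin 11); offset now 14 = byte 1 bit 6; 18 bits remain
Read 4: bits[14:17] width=3 -> value=3 (bin 011); offset now 17 = byte 2 bit 1; 15 bits remain

Answer: 4 36 3 3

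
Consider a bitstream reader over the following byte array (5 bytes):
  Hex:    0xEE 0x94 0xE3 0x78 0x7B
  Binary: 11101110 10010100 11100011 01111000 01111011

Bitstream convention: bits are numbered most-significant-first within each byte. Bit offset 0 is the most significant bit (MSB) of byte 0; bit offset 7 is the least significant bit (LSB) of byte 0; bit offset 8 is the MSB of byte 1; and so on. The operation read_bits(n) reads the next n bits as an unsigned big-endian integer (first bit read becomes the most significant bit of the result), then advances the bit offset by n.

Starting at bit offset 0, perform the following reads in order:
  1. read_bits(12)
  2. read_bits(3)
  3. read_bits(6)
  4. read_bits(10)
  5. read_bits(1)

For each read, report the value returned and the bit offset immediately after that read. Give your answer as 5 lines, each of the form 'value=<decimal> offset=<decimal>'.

Read 1: bits[0:12] width=12 -> value=3817 (bin 111011101001); offset now 12 = byte 1 bit 4; 28 bits remain
Read 2: bits[12:15] width=3 -> value=2 (bin 010); offset now 15 = byte 1 bit 7; 25 bits remain
Read 3: bits[15:21] width=6 -> value=28 (bin 011100); offset now 21 = byte 2 bit 5; 19 bits remain
Read 4: bits[21:31] width=10 -> value=444 (bin 0110111100); offset now 31 = byte 3 bit 7; 9 bits remain
Read 5: bits[31:32] width=1 -> value=0 (bin 0); offset now 32 = byte 4 bit 0; 8 bits remain

Answer: value=3817 offset=12
value=2 offset=15
value=28 offset=21
value=444 offset=31
value=0 offset=32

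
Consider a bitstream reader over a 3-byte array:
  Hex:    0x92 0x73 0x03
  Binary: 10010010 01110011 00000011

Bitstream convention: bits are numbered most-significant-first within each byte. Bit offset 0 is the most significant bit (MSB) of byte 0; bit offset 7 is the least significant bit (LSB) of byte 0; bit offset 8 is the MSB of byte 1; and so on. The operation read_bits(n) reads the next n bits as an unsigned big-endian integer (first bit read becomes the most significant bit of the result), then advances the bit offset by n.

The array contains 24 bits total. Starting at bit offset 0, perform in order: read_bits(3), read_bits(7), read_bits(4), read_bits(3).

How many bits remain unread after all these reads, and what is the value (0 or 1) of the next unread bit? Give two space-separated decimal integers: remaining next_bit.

Answer: 7 0

Derivation:
Read 1: bits[0:3] width=3 -> value=4 (bin 100); offset now 3 = byte 0 bit 3; 21 bits remain
Read 2: bits[3:10] width=7 -> value=73 (bin 1001001); offset now 10 = byte 1 bit 2; 14 bits remain
Read 3: bits[10:14] width=4 -> value=12 (bin 1100); offset now 14 = byte 1 bit 6; 10 bits remain
Read 4: bits[14:17] width=3 -> value=6 (bin 110); offset now 17 = byte 2 bit 1; 7 bits remain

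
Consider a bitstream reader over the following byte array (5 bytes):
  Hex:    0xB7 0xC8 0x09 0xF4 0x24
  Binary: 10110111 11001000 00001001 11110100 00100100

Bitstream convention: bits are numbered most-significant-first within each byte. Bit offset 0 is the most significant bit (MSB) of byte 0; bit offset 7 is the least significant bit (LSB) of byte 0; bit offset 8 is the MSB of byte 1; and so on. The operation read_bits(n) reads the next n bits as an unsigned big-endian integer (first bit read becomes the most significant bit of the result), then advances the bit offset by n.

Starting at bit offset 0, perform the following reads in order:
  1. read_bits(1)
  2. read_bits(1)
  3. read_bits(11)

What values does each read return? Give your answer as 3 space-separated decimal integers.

Read 1: bits[0:1] width=1 -> value=1 (bin 1); offset now 1 = byte 0 bit 1; 39 bits remain
Read 2: bits[1:2] width=1 -> value=0 (bin 0); offset now 2 = byte 0 bit 2; 38 bits remain
Read 3: bits[2:13] width=11 -> value=1785 (bin 11011111001); offset now 13 = byte 1 bit 5; 27 bits remain

Answer: 1 0 1785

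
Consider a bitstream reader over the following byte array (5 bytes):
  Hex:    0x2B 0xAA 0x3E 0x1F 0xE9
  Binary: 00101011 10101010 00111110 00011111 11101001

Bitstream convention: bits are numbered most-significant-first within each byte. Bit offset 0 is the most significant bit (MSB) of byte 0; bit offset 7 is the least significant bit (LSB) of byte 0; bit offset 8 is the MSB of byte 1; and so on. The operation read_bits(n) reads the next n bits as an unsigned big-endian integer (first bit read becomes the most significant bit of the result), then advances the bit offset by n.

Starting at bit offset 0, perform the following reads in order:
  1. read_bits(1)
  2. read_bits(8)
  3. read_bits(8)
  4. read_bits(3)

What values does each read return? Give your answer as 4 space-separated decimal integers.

Read 1: bits[0:1] width=1 -> value=0 (bin 0); offset now 1 = byte 0 bit 1; 39 bits remain
Read 2: bits[1:9] width=8 -> value=87 (bin 01010111); offset now 9 = byte 1 bit 1; 31 bits remain
Read 3: bits[9:17] width=8 -> value=84 (bin 01010100); offset now 17 = byte 2 bit 1; 23 bits remain
Read 4: bits[17:20] width=3 -> value=3 (bin 011); offset now 20 = byte 2 bit 4; 20 bits remain

Answer: 0 87 84 3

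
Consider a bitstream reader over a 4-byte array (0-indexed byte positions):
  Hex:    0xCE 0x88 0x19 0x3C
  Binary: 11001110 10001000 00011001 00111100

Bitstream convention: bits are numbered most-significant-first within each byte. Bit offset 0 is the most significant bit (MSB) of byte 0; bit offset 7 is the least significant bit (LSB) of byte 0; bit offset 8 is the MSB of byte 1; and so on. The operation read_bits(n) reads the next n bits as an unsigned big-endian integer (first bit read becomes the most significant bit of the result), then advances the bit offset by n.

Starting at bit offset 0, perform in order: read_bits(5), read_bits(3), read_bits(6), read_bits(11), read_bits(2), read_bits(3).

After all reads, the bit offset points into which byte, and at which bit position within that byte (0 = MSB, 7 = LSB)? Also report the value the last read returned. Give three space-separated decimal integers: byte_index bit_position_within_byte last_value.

Read 1: bits[0:5] width=5 -> value=25 (bin 11001); offset now 5 = byte 0 bit 5; 27 bits remain
Read 2: bits[5:8] width=3 -> value=6 (bin 110); offset now 8 = byte 1 bit 0; 24 bits remain
Read 3: bits[8:14] width=6 -> value=34 (bin 100010); offset now 14 = byte 1 bit 6; 18 bits remain
Read 4: bits[14:25] width=11 -> value=50 (bin 00000110010); offset now 25 = byte 3 bit 1; 7 bits remain
Read 5: bits[25:27] width=2 -> value=1 (bin 01); offset now 27 = byte 3 bit 3; 5 bits remain
Read 6: bits[27:30] width=3 -> value=7 (bin 111); offset now 30 = byte 3 bit 6; 2 bits remain

Answer: 3 6 7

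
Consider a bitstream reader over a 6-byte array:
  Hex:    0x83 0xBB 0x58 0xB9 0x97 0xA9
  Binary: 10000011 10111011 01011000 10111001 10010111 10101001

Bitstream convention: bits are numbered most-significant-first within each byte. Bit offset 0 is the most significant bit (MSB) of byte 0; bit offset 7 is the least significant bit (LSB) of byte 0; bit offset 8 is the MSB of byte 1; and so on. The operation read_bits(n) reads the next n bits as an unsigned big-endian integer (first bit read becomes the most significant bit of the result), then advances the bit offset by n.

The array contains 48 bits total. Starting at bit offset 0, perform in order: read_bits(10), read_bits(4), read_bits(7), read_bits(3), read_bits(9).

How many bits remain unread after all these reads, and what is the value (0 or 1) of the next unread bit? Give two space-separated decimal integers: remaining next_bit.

Answer: 15 0

Derivation:
Read 1: bits[0:10] width=10 -> value=526 (bin 1000001110); offset now 10 = byte 1 bit 2; 38 bits remain
Read 2: bits[10:14] width=4 -> value=14 (bin 1110); offset now 14 = byte 1 bit 6; 34 bits remain
Read 3: bits[14:21] width=7 -> value=107 (bin 1101011); offset now 21 = byte 2 bit 5; 27 bits remain
Read 4: bits[21:24] width=3 -> value=0 (bin 000); offset now 24 = byte 3 bit 0; 24 bits remain
Read 5: bits[24:33] width=9 -> value=371 (bin 101110011); offset now 33 = byte 4 bit 1; 15 bits remain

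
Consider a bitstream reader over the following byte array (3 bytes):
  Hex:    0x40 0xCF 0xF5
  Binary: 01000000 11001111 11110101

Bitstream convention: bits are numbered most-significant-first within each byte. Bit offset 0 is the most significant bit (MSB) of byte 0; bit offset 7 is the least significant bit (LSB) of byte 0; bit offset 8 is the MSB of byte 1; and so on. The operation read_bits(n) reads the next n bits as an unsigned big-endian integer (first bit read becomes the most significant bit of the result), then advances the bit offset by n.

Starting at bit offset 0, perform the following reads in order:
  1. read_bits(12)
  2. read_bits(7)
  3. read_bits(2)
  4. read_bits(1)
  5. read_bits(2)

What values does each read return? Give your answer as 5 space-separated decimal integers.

Answer: 1036 127 2 1 1

Derivation:
Read 1: bits[0:12] width=12 -> value=1036 (bin 010000001100); offset now 12 = byte 1 bit 4; 12 bits remain
Read 2: bits[12:19] width=7 -> value=127 (bin 1111111); offset now 19 = byte 2 bit 3; 5 bits remain
Read 3: bits[19:21] width=2 -> value=2 (bin 10); offset now 21 = byte 2 bit 5; 3 bits remain
Read 4: bits[21:22] width=1 -> value=1 (bin 1); offset now 22 = byte 2 bit 6; 2 bits remain
Read 5: bits[22:24] width=2 -> value=1 (bin 01); offset now 24 = byte 3 bit 0; 0 bits remain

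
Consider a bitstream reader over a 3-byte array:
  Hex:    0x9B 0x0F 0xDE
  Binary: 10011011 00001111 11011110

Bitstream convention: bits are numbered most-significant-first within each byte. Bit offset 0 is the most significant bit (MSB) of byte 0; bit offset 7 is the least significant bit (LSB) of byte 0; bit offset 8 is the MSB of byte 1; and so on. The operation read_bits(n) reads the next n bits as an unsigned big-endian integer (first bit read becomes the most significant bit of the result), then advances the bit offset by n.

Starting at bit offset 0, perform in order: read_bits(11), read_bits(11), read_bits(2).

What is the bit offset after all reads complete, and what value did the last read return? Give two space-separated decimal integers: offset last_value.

Read 1: bits[0:11] width=11 -> value=1240 (bin 10011011000); offset now 11 = byte 1 bit 3; 13 bits remain
Read 2: bits[11:22] width=11 -> value=1015 (bin 01111110111); offset now 22 = byte 2 bit 6; 2 bits remain
Read 3: bits[22:24] width=2 -> value=2 (bin 10); offset now 24 = byte 3 bit 0; 0 bits remain

Answer: 24 2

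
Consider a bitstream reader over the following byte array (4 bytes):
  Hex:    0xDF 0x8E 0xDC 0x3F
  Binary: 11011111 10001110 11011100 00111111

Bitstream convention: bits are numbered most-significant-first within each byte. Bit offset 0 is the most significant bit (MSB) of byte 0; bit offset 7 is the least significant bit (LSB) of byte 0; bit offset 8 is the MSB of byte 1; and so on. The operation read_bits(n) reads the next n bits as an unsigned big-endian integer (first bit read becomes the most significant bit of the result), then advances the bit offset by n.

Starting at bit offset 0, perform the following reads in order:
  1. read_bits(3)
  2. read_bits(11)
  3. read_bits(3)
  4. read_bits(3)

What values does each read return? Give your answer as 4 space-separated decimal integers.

Read 1: bits[0:3] width=3 -> value=6 (bin 110); offset now 3 = byte 0 bit 3; 29 bits remain
Read 2: bits[3:14] width=11 -> value=2019 (bin 11111100011); offset now 14 = byte 1 bit 6; 18 bits remain
Read 3: bits[14:17] width=3 -> value=5 (bin 101); offset now 17 = byte 2 bit 1; 15 bits remain
Read 4: bits[17:20] width=3 -> value=5 (bin 101); offset now 20 = byte 2 bit 4; 12 bits remain

Answer: 6 2019 5 5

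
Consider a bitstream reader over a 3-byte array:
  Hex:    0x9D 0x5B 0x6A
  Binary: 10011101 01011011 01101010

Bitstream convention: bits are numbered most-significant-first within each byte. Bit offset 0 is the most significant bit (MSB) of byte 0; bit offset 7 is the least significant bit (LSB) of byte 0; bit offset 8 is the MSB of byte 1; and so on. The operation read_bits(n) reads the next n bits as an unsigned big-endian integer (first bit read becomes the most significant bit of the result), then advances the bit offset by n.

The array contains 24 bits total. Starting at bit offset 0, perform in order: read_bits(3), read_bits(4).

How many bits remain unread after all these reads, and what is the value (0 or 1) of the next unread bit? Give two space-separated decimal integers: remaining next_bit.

Answer: 17 1

Derivation:
Read 1: bits[0:3] width=3 -> value=4 (bin 100); offset now 3 = byte 0 bit 3; 21 bits remain
Read 2: bits[3:7] width=4 -> value=14 (bin 1110); offset now 7 = byte 0 bit 7; 17 bits remain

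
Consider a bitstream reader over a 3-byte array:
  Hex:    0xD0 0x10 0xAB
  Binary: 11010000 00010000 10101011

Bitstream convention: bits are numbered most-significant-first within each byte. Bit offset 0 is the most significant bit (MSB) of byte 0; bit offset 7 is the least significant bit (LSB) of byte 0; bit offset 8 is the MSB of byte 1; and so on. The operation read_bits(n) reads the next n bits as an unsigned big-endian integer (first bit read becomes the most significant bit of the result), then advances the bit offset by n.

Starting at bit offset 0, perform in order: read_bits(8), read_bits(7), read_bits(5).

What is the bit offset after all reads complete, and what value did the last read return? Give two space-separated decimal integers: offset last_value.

Read 1: bits[0:8] width=8 -> value=208 (bin 11010000); offset now 8 = byte 1 bit 0; 16 bits remain
Read 2: bits[8:15] width=7 -> value=8 (bin 0001000); offset now 15 = byte 1 bit 7; 9 bits remain
Read 3: bits[15:20] width=5 -> value=10 (bin 01010); offset now 20 = byte 2 bit 4; 4 bits remain

Answer: 20 10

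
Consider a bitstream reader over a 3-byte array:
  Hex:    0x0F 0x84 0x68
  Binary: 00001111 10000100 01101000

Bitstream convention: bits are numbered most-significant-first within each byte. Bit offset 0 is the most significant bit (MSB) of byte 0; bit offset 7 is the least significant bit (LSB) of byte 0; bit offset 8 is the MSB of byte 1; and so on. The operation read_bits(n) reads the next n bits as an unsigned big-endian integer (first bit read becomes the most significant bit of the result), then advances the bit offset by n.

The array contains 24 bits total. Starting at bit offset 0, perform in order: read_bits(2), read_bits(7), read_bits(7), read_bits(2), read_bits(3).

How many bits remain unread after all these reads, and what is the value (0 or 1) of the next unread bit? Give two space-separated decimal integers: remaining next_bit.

Answer: 3 0

Derivation:
Read 1: bits[0:2] width=2 -> value=0 (bin 00); offset now 2 = byte 0 bit 2; 22 bits remain
Read 2: bits[2:9] width=7 -> value=31 (bin 0011111); offset now 9 = byte 1 bit 1; 15 bits remain
Read 3: bits[9:16] width=7 -> value=4 (bin 0000100); offset now 16 = byte 2 bit 0; 8 bits remain
Read 4: bits[16:18] width=2 -> value=1 (bin 01); offset now 18 = byte 2 bit 2; 6 bits remain
Read 5: bits[18:21] width=3 -> value=5 (bin 101); offset now 21 = byte 2 bit 5; 3 bits remain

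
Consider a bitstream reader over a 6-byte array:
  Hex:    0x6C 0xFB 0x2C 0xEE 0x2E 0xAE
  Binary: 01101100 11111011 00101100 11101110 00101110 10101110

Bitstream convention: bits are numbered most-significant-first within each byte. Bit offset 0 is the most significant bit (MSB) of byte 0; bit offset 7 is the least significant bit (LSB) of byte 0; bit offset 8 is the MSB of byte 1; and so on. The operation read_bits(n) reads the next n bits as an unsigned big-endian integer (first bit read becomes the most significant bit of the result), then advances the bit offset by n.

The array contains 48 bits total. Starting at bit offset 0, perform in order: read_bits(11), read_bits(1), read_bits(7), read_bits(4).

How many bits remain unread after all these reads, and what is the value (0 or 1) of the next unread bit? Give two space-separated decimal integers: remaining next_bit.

Answer: 25 0

Derivation:
Read 1: bits[0:11] width=11 -> value=871 (bin 01101100111); offset now 11 = byte 1 bit 3; 37 bits remain
Read 2: bits[11:12] width=1 -> value=1 (bin 1); offset now 12 = byte 1 bit 4; 36 bits remain
Read 3: bits[12:19] width=7 -> value=89 (bin 1011001); offset now 19 = byte 2 bit 3; 29 bits remain
Read 4: bits[19:23] width=4 -> value=6 (bin 0110); offset now 23 = byte 2 bit 7; 25 bits remain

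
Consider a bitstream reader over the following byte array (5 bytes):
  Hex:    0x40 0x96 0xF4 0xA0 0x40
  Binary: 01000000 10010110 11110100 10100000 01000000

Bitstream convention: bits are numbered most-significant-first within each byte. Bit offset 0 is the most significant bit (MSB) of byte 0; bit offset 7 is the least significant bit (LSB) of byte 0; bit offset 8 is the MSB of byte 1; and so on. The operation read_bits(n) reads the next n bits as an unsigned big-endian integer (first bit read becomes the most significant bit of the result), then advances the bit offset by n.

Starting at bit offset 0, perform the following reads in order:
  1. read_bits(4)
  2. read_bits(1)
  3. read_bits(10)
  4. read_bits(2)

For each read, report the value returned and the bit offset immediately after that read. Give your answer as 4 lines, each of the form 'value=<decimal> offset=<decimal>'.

Read 1: bits[0:4] width=4 -> value=4 (bin 0100); offset now 4 = byte 0 bit 4; 36 bits remain
Read 2: bits[4:5] width=1 -> value=0 (bin 0); offset now 5 = byte 0 bit 5; 35 bits remain
Read 3: bits[5:15] width=10 -> value=75 (bin 0001001011); offset now 15 = byte 1 bit 7; 25 bits remain
Read 4: bits[15:17] width=2 -> value=1 (bin 01); offset now 17 = byte 2 bit 1; 23 bits remain

Answer: value=4 offset=4
value=0 offset=5
value=75 offset=15
value=1 offset=17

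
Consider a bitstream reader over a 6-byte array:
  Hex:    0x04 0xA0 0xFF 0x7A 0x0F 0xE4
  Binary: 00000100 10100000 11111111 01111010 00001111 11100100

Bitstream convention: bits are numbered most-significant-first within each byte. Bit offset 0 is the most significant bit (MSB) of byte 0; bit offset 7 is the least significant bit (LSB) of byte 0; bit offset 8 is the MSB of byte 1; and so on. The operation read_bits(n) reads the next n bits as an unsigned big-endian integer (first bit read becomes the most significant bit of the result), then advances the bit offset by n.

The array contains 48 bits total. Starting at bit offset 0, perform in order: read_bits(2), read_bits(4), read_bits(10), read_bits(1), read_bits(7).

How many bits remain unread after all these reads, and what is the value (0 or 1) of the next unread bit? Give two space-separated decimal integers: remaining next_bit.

Read 1: bits[0:2] width=2 -> value=0 (bin 00); offset now 2 = byte 0 bit 2; 46 bits remain
Read 2: bits[2:6] width=4 -> value=1 (bin 0001); offset now 6 = byte 0 bit 6; 42 bits remain
Read 3: bits[6:16] width=10 -> value=160 (bin 0010100000); offset now 16 = byte 2 bit 0; 32 bits remain
Read 4: bits[16:17] width=1 -> value=1 (bin 1); offset now 17 = byte 2 bit 1; 31 bits remain
Read 5: bits[17:24] width=7 -> value=127 (bin 1111111); offset now 24 = byte 3 bit 0; 24 bits remain

Answer: 24 0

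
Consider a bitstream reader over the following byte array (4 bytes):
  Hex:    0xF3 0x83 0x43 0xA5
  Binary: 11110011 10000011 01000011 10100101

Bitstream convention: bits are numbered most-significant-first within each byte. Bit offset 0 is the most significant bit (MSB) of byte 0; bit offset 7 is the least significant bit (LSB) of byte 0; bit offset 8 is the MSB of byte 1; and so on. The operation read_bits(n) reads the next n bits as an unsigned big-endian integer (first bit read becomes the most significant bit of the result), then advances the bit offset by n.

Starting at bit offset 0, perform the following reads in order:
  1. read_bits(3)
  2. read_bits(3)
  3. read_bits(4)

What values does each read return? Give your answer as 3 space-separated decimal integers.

Answer: 7 4 14

Derivation:
Read 1: bits[0:3] width=3 -> value=7 (bin 111); offset now 3 = byte 0 bit 3; 29 bits remain
Read 2: bits[3:6] width=3 -> value=4 (bin 100); offset now 6 = byte 0 bit 6; 26 bits remain
Read 3: bits[6:10] width=4 -> value=14 (bin 1110); offset now 10 = byte 1 bit 2; 22 bits remain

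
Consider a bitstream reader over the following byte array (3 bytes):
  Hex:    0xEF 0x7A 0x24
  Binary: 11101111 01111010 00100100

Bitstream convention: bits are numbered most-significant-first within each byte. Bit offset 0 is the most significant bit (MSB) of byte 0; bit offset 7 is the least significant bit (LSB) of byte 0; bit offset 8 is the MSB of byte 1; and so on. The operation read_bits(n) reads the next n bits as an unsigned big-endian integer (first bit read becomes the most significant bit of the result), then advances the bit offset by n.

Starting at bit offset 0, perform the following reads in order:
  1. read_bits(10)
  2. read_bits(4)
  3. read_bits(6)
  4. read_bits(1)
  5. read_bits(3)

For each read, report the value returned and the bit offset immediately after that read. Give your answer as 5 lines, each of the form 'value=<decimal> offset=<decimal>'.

Answer: value=957 offset=10
value=14 offset=14
value=34 offset=20
value=0 offset=21
value=4 offset=24

Derivation:
Read 1: bits[0:10] width=10 -> value=957 (bin 1110111101); offset now 10 = byte 1 bit 2; 14 bits remain
Read 2: bits[10:14] width=4 -> value=14 (bin 1110); offset now 14 = byte 1 bit 6; 10 bits remain
Read 3: bits[14:20] width=6 -> value=34 (bin 100010); offset now 20 = byte 2 bit 4; 4 bits remain
Read 4: bits[20:21] width=1 -> value=0 (bin 0); offset now 21 = byte 2 bit 5; 3 bits remain
Read 5: bits[21:24] width=3 -> value=4 (bin 100); offset now 24 = byte 3 bit 0; 0 bits remain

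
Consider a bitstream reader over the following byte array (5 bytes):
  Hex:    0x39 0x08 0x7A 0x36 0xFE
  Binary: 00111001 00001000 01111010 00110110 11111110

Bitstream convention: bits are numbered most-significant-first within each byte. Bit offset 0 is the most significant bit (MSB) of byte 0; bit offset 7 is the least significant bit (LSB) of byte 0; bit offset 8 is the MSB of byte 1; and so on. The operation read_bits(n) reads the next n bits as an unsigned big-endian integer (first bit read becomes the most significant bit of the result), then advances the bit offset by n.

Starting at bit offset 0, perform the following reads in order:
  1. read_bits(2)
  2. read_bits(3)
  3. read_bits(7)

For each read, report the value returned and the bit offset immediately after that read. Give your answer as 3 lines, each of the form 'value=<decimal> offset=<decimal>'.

Read 1: bits[0:2] width=2 -> value=0 (bin 00); offset now 2 = byte 0 bit 2; 38 bits remain
Read 2: bits[2:5] width=3 -> value=7 (bin 111); offset now 5 = byte 0 bit 5; 35 bits remain
Read 3: bits[5:12] width=7 -> value=16 (bin 0010000); offset now 12 = byte 1 bit 4; 28 bits remain

Answer: value=0 offset=2
value=7 offset=5
value=16 offset=12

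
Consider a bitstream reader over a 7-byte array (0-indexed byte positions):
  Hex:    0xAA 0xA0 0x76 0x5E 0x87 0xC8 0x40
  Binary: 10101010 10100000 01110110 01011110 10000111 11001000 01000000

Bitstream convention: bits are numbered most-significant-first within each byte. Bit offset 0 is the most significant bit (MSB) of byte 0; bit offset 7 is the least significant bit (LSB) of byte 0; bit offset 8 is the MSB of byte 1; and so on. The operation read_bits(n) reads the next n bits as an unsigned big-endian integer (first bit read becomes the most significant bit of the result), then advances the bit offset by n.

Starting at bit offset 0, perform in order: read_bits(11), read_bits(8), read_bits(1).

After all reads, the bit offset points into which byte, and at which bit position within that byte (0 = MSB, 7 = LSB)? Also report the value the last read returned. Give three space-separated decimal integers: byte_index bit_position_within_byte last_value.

Answer: 2 4 1

Derivation:
Read 1: bits[0:11] width=11 -> value=1365 (bin 10101010101); offset now 11 = byte 1 bit 3; 45 bits remain
Read 2: bits[11:19] width=8 -> value=3 (bin 00000011); offset now 19 = byte 2 bit 3; 37 bits remain
Read 3: bits[19:20] width=1 -> value=1 (bin 1); offset now 20 = byte 2 bit 4; 36 bits remain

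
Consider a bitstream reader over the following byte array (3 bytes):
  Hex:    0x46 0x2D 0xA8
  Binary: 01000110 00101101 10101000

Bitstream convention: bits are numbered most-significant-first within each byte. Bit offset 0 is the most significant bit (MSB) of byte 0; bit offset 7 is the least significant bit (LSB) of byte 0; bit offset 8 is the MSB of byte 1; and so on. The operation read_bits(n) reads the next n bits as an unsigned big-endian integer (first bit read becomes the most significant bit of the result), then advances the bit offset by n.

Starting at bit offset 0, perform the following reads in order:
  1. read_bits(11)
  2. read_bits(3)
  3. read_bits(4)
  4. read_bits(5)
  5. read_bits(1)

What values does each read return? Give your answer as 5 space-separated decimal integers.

Read 1: bits[0:11] width=11 -> value=561 (bin 01000110001); offset now 11 = byte 1 bit 3; 13 bits remain
Read 2: bits[11:14] width=3 -> value=3 (bin 011); offset now 14 = byte 1 bit 6; 10 bits remain
Read 3: bits[14:18] width=4 -> value=6 (bin 0110); offset now 18 = byte 2 bit 2; 6 bits remain
Read 4: bits[18:23] width=5 -> value=20 (bin 10100); offset now 23 = byte 2 bit 7; 1 bits remain
Read 5: bits[23:24] width=1 -> value=0 (bin 0); offset now 24 = byte 3 bit 0; 0 bits remain

Answer: 561 3 6 20 0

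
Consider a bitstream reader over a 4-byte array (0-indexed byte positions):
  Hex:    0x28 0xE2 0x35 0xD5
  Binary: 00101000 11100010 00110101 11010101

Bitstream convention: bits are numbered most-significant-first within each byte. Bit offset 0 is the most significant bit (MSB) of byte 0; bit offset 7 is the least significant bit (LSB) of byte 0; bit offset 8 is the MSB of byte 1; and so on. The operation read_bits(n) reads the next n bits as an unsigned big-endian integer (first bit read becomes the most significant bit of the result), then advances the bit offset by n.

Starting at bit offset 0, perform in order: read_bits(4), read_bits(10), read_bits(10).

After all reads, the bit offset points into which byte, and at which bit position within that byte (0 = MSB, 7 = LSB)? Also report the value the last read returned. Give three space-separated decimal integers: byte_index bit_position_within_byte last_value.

Read 1: bits[0:4] width=4 -> value=2 (bin 0010); offset now 4 = byte 0 bit 4; 28 bits remain
Read 2: bits[4:14] width=10 -> value=568 (bin 1000111000); offset now 14 = byte 1 bit 6; 18 bits remain
Read 3: bits[14:24] width=10 -> value=565 (bin 1000110101); offset now 24 = byte 3 bit 0; 8 bits remain

Answer: 3 0 565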